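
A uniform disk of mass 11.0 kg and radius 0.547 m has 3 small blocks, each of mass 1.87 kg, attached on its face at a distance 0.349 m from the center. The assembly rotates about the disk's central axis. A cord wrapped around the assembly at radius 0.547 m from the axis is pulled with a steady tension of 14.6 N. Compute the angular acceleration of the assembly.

I_disk = ½MR² = ½(11.0)(0.547)² = 1.646 kg·m².
I_blocks = 3·m·r² = 3(1.87)(0.349)² = 0.6833 kg·m².
Total I = 2.329 kg·m².
τ = F r = (14.6)(0.547) = 7.986 N·m.
α = τ/I = 7.986/2.329 = 3.429 rad/s².

α ≈ 3.43 rad/s²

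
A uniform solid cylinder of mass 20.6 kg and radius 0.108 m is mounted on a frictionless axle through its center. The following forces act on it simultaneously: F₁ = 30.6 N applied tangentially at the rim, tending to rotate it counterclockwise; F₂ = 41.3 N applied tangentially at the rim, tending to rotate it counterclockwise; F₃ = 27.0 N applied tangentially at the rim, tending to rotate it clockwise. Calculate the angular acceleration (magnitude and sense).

α ≈ 40.4 rad/s², counterclockwise

I = ½MR² = (1/2)(20.6)(0.108)² = 0.1201 kg·m².
Taking counterclockwise as positive: τ₁ = +(30.6)(0.108) = +3.305 N·m; τ₂ = +(41.3)(0.108) = +4.460 N·m; τ₃ = −(27.0)(0.108) = −2.916 N·m.
Net torque τ = 4.849 N·m.
α = τ/I = 4.849/0.1201 = 40.36 rad/s².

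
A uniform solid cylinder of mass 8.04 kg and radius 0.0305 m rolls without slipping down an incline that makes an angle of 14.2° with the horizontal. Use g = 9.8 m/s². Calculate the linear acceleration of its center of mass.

a ≈ 1.60 m/s²

Translation along the incline: Mg sinθ − f = Ma.
Rotation about the center: fR = Iα with I = ½MR². No-slip gives a = αR, so f = (I/R²)a = (1/2)M a.
Substituting: Mg sinθ = (1 + 0.5000)Ma, so a = g sinθ/(1 + 0.5000) = (9.8) sin 14.2° / 1.500 = 1.603 m/s².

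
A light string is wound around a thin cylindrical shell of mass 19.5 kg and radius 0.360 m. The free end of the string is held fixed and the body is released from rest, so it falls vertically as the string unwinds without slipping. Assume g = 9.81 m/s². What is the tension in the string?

T ≈ 95.6 N

Translation: Mg − T = Ma. Rotation about the center: TR = Iα with I = MR².
With a = αR: T = (I/R²)a = M a, so Mg = (1 + 1.000)Ma.
a = g/(1 + 1.000) = 9.81/2.000 = 4.905 m/s².
T = 1.000·M·a = (1.000)(19.5)(4.905) = 95.65 N.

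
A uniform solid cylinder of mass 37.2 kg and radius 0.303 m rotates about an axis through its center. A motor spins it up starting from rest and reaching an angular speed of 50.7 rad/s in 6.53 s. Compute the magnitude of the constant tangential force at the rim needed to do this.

I = ½MR² = (1/2)(37.2)(0.303)² = 1.708 kg·m².
α = Δω/Δt = (50.7 − 0)/6.53 = 7.764 rad/s².
The required torque is τ = Iα = (1.708)(7.764) = 13.26 N·m.
A tangential force at the rim gives τ = FR, so F = τ/R = 13.26/0.303 = 43.76 N.

F ≈ 43.8 N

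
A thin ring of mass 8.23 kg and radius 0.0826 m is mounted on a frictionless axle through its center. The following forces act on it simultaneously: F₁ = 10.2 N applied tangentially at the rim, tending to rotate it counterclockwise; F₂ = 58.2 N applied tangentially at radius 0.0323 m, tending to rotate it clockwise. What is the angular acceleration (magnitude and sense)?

α ≈ 18.5 rad/s², clockwise

I = MR² = (8.23)(0.0826)² = 0.05615 kg·m².
Taking counterclockwise as positive: τ₁ = +(10.2)(0.0826) = +0.8425 N·m; τ₂ = −(58.2)(0.0323) = −1.880 N·m.
Net torque τ = -1.037 N·m.
α = τ/I = -1.037/0.05615 = -18.47 rad/s².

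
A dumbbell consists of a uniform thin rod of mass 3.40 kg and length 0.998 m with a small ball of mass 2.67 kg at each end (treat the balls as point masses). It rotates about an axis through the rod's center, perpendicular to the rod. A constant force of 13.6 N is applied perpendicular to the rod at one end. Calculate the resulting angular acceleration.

I_rod = (1/12)ML² = (1/12)(3.40)(0.998)² = 0.2822 kg·m².
I_balls = 2·m·(L/2)² = 2(2.67)(0.4990)² = 1.330 kg·m².
Total I = 1.612 kg·m².
τ = F·(L/2) = (13.6)(0.499) = 6.786 N·m.
α = τ/I = 6.786/1.612 = 4.210 rad/s².

α ≈ 4.21 rad/s²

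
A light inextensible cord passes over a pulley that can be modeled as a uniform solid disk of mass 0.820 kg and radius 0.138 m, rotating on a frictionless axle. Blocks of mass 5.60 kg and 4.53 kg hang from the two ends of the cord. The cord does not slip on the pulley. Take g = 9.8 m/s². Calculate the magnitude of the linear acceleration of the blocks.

I = ½MR² = (1/2)(0.820)(0.138)² = 0.007808 kg·m².
Heavier block: m₁g − T₁ = m₁a. Lighter block: T₂ − m₂g = m₂a.
Pulley: (T₁ − T₂)R = Iα = I(a/R), so T₁ − T₂ = (I/R²)a = (1/2)M_p a = 0.4100·a.
Adding the three: (m₁ − m₂)g = (m₁ + m₂ + 0.4100)a, so a = (5.60 − 4.53)(9.8)/(5.60 + 4.53 + 0.4100) = 0.9949 m/s².

a ≈ 0.995 m/s²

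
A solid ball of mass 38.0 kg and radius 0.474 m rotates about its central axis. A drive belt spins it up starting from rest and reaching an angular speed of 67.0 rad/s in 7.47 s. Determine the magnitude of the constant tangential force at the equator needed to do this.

I = (2/5)MR² = (2/5)(38.0)(0.474)² = 3.415 kg·m².
α = Δω/Δt = (67.0 − 0)/7.47 = 8.969 rad/s².
The required torque is τ = Iα = (3.415)(8.969) = 30.63 N·m.
A tangential force at the equator gives τ = FR, so F = τ/R = 30.63/0.474 = 64.62 N.

F ≈ 64.6 N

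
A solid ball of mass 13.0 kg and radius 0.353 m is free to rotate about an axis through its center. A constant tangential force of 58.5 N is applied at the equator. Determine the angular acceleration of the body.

α ≈ 31.9 rad/s²

I = (2/5)MR² = (2/5)(13.0)(0.353)² = 0.6480 kg·m².
τ = F R = (58.5)(0.353) = 20.65 N·m.
Newton's second law for rotation, τ = Iα, gives α = τ/I = 20.65/0.6480 = 31.87 rad/s².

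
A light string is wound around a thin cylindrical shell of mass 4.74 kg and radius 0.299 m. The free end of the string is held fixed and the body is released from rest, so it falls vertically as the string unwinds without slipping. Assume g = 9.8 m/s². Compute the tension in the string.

T ≈ 23.2 N

Translation: Mg − T = Ma. Rotation about the center: TR = Iα with I = MR².
With a = αR: T = (I/R²)a = M a, so Mg = (1 + 1.000)Ma.
a = g/(1 + 1.000) = 9.8/2.000 = 4.900 m/s².
T = 1.000·M·a = (1.000)(4.74)(4.900) = 23.23 N.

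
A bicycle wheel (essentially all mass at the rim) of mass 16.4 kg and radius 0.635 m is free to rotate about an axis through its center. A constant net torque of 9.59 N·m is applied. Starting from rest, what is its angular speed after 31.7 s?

I = MR² = (16.4)(0.635)² = 6.613 kg·m².
α = τ/I = 9.59/6.613 = 1.450 rad/s².
ω = ω₀ + αt = 0 + (1.450)(31.7) = 45.97 rad/s.

ω ≈ 46.0 rad/s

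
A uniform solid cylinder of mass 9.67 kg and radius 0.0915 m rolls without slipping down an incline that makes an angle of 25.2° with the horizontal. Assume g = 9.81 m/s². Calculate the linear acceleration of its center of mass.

a ≈ 2.78 m/s²

Translation along the incline: Mg sinθ − f = Ma.
Rotation about the center: fR = Iα with I = ½MR². No-slip gives a = αR, so f = (I/R²)a = (1/2)M a.
Substituting: Mg sinθ = (1 + 0.5000)Ma, so a = g sinθ/(1 + 0.5000) = (9.81) sin 25.2° / 1.500 = 2.785 m/s².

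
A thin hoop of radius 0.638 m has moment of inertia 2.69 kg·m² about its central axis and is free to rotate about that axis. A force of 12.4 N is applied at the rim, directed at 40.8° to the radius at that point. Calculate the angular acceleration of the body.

α ≈ 1.92 rad/s²

Only the tangential component produces torque: τ = F R sinθ = (12.4)(0.638) sin 40.8° = 5.169 N·m.
Newton's second law for rotation, τ = Iα, gives α = τ/I = 5.169/2.690 = 1.922 rad/s².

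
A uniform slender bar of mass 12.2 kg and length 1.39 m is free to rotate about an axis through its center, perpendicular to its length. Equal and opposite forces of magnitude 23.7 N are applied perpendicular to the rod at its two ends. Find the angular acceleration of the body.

α ≈ 16.8 rad/s²

I = (1/12)ML² = (1/12)(12.2)(1.39)² = 1.964 kg·m².
The couple gives τ = F·(L/2) + F·(L/2) = F L = (23.7)(1.39) = 32.94 N·m.
From τ = Iα: α = 32.94/1.964 = 16.77 rad/s².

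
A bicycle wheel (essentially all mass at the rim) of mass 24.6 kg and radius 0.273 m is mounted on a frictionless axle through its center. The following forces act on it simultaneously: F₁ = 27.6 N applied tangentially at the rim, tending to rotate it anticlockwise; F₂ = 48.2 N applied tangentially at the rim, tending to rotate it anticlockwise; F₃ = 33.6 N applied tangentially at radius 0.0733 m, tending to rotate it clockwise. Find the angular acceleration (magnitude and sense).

α ≈ 9.94 rad/s², anticlockwise

I = MR² = (24.6)(0.273)² = 1.833 kg·m².
Taking anticlockwise as positive: τ₁ = +(27.6)(0.273) = +7.535 N·m; τ₂ = +(48.2)(0.273) = +13.16 N·m; τ₃ = −(33.6)(0.0733) = −2.463 N·m.
Net torque τ = 18.23 N·m.
α = τ/I = 18.23/1.833 = 9.943 rad/s².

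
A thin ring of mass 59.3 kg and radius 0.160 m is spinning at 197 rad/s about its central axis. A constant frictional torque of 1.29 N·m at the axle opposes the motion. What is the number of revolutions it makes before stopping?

≈ 3630 revolutions

I = MR² = (59.3)(0.160)² = 1.518 kg·m².
The net torque has magnitude 1.29 N·m, opposing ω.
|α| = τ/I = 1.290/1.518 = 0.8498 rad/s² (deceleration).
ω² = ω₀² − 2|α|θ with ω = 0 ⇒ θ = ω₀²/(2|α|) = 22840 rad = 3634 rev.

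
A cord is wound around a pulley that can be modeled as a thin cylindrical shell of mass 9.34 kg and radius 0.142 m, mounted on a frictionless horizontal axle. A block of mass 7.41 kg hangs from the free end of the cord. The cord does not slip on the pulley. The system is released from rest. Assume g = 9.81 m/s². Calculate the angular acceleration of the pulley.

I = MR² = (9.34)(0.142)² = 0.1883 kg·m².
Block: mg − T = ma. Pulley: TR = Iα. No-slip: a = αR, so T = (I/R²)a = 9.340·a.
Then mg = (m + 9.340)a, so a = (7.41)(9.81)/(7.41 + 9.340) = 4.340 m/s².
α = a/R = 4.340/0.142 = 30.56 rad/s².

α ≈ 30.6 rad/s²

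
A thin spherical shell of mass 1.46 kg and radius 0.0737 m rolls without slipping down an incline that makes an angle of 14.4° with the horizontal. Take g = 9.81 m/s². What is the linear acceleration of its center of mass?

Translation along the incline: Mg sinθ − f = Ma.
Rotation about the center: fR = Iα with I = (2/3)MR². No-slip gives a = αR, so f = (I/R²)a = (2/3)M a.
Substituting: Mg sinθ = (1 + 0.6667)Ma, so a = g sinθ/(1 + 0.6667) = (9.81) sin 14.4° / 1.667 = 1.464 m/s².

a ≈ 1.46 m/s²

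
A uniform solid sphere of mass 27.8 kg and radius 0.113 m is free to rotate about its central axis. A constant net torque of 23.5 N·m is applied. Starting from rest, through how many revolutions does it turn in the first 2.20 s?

≈ 63.7 revolutions

I = (2/5)MR² = (2/5)(27.8)(0.113)² = 0.1420 kg·m².
α = τ/I = 23.5/0.1420 = 165.5 rad/s².
θ = ½αt² = ½(165.5)(2.20)² = 400.5 rad.
Revolutions = θ/(2π) = 63.74.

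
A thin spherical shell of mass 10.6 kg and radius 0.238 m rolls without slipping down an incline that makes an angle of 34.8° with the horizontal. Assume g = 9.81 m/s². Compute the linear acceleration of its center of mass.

Translation along the incline: Mg sinθ − f = Ma.
Rotation about the center: fR = Iα with I = (2/3)MR². No-slip gives a = αR, so f = (I/R²)a = (2/3)M a.
Substituting: Mg sinθ = (1 + 0.6667)Ma, so a = g sinθ/(1 + 0.6667) = (9.81) sin 34.8° / 1.667 = 3.359 m/s².

a ≈ 3.36 m/s²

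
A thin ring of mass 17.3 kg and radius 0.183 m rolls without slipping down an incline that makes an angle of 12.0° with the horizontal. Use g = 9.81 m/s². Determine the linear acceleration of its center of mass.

a ≈ 1.02 m/s²

Translation along the incline: Mg sinθ − f = Ma.
Rotation about the center: fR = Iα with I = MR². No-slip gives a = αR, so f = (I/R²)a = M a.
Substituting: Mg sinθ = (1 + 1.000)Ma, so a = g sinθ/(1 + 1.000) = (9.81) sin 12.0° / 2.000 = 1.020 m/s².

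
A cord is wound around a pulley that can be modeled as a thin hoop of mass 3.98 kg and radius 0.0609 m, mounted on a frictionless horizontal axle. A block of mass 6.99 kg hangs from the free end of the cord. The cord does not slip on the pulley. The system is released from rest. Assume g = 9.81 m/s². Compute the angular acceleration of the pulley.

α ≈ 103 rad/s²

I = MR² = (3.98)(0.0609)² = 0.01476 kg·m².
Block: mg − T = ma. Pulley: TR = Iα. No-slip: a = αR, so T = (I/R²)a = 3.980·a.
Then mg = (m + 3.980)a, so a = (6.99)(9.81)/(6.99 + 3.980) = 6.251 m/s².
α = a/R = 6.251/0.0609 = 102.6 rad/s².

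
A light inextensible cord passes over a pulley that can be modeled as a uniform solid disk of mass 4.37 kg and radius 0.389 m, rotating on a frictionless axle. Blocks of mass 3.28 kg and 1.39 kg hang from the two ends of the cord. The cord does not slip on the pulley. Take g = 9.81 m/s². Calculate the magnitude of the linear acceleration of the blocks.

a ≈ 2.70 m/s²

I = ½MR² = (1/2)(4.37)(0.389)² = 0.3306 kg·m².
Heavier block: m₁g − T₁ = m₁a. Lighter block: T₂ − m₂g = m₂a.
Pulley: (T₁ − T₂)R = Iα = I(a/R), so T₁ − T₂ = (I/R²)a = (1/2)M_p a = 2.185·a.
Adding the three: (m₁ − m₂)g = (m₁ + m₂ + 2.185)a, so a = (3.28 − 1.39)(9.81)/(3.28 + 1.39 + 2.185) = 2.705 m/s².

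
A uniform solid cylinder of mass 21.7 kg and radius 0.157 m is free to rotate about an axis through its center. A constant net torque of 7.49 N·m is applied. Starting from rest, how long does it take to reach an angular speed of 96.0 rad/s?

t ≈ 3.43 s

I = ½MR² = (1/2)(21.7)(0.157)² = 0.2674 kg·m².
α = τ/I = 7.49/0.2674 = 28.01 rad/s².
ω = αt ⇒ t = ω/α = 96.0/28.01 = 3.428 s.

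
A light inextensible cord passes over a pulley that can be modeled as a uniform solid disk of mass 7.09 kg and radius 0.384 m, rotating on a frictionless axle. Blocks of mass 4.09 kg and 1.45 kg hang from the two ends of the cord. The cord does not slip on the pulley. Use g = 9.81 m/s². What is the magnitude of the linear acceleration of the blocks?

I = ½MR² = (1/2)(7.09)(0.384)² = 0.5227 kg·m².
Heavier block: m₁g − T₁ = m₁a. Lighter block: T₂ − m₂g = m₂a.
Pulley: (T₁ − T₂)R = Iα = I(a/R), so T₁ − T₂ = (I/R²)a = (1/2)M_p a = 3.545·a.
Adding the three: (m₁ − m₂)g = (m₁ + m₂ + 3.545)a, so a = (4.09 − 1.45)(9.81)/(4.09 + 1.45 + 3.545) = 2.851 m/s².

a ≈ 2.85 m/s²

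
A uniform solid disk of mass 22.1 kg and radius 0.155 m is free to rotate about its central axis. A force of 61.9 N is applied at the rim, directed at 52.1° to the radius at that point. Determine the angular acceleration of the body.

I = ½MR² = (1/2)(22.1)(0.155)² = 0.2655 kg·m².
Only the tangential component produces torque: τ = F R sinθ = (61.9)(0.155) sin 52.1° = 7.571 N·m.
From τ = Iα: α = 7.571/0.2655 = 28.52 rad/s².

α ≈ 28.5 rad/s²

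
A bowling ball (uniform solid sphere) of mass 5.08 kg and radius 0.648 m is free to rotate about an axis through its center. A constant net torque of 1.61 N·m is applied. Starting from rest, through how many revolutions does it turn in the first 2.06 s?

≈ 0.637 revolutions

I = (2/5)MR² = (2/5)(5.08)(0.648)² = 0.8532 kg·m².
α = τ/I = 1.61/0.8532 = 1.887 rad/s².
θ = ½αt² = ½(1.887)(2.06)² = 4.004 rad.
Revolutions = θ/(2π) = 0.6372.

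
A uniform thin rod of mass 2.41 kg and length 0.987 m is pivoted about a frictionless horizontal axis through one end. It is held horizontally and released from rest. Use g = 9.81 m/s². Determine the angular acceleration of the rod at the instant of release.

About the pivot, I = (1/3)ML² = (1/3)(2.41)(0.987)² = 0.7826 kg·m².
The weight acts at the center, a distance L/2 = 0.4935 m from the pivot; τ = Mg(L/2) = 11.67 N·m.
α = τ/I = 11.67/0.7826 = 14.91 rad/s².

α ≈ 14.9 rad/s²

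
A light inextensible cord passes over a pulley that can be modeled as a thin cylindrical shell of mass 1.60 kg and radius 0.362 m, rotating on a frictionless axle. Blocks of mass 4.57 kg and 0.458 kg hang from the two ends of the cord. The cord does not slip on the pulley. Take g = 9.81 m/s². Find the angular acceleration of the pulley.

α ≈ 16.8 rad/s²

I = MR² = (1.60)(0.362)² = 0.2097 kg·m².
Heavier block: m₁g − T₁ = m₁a. Lighter block: T₂ − m₂g = m₂a.
Pulley: (T₁ − T₂)R = Iα = I(a/R), so T₁ − T₂ = (I/R²)a = 1·M_p a = 1.600·a.
Adding the three: (m₁ − m₂)g = (m₁ + m₂ + 1.600)a, so a = (4.57 − 0.458)(9.81)/(4.57 + 0.458 + 1.600) = 6.086 m/s².
α = a/R = 6.086/0.362 = 16.81 rad/s².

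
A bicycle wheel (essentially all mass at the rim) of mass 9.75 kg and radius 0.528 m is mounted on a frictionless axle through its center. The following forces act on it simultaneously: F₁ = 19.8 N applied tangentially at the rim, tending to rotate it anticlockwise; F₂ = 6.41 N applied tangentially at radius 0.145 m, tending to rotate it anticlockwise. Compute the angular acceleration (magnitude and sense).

I = MR² = (9.75)(0.528)² = 2.718 kg·m².
Taking anticlockwise as positive: τ₁ = +(19.8)(0.528) = +10.45 N·m; τ₂ = +(6.41)(0.145) = +0.9294 N·m.
Net torque τ = 11.38 N·m.
α = τ/I = 11.38/2.718 = 4.188 rad/s².

α ≈ 4.19 rad/s², anticlockwise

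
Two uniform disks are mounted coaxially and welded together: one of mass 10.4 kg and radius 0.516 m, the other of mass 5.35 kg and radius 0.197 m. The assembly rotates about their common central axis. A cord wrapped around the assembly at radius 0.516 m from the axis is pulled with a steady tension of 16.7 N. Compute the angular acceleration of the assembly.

α ≈ 5.79 rad/s²

I = ½M₁R₁² + ½M₂R₂² = ½(10.4)(0.516)² + ½(5.35)(0.197)² = 1.488 kg·m².
τ = F r = (16.7)(0.516) = 8.617 N·m.
α = τ/I = 8.617/1.488 = 5.790 rad/s².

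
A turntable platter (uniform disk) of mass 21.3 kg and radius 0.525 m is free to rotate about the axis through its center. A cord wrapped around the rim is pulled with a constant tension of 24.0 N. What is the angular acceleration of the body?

α ≈ 4.29 rad/s²

I = ½MR² = (1/2)(21.3)(0.525)² = 2.935 kg·m².
τ = F R = (24.0)(0.525) = 12.60 N·m.
From τ = Iα: α = 12.60/2.935 = 4.292 rad/s².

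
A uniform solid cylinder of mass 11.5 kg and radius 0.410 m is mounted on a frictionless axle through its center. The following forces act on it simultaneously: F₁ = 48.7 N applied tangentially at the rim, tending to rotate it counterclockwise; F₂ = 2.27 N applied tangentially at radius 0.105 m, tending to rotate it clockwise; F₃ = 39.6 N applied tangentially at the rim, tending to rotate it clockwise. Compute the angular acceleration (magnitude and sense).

I = ½MR² = (1/2)(11.5)(0.410)² = 0.9666 kg·m².
Taking counterclockwise as positive: τ₁ = +(48.7)(0.410) = +19.97 N·m; τ₂ = −(2.27)(0.105) = −0.2384 N·m; τ₃ = −(39.6)(0.410) = −16.24 N·m.
Net torque τ = 3.493 N·m.
α = τ/I = 3.493/0.9666 = 3.613 rad/s².

α ≈ 3.61 rad/s², counterclockwise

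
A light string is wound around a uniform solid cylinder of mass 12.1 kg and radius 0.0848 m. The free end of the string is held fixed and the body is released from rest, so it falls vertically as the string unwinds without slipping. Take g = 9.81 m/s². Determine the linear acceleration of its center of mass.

a ≈ 6.54 m/s²

Translation: Mg − T = Ma. Rotation about the center: TR = Iα with I = ½MR².
With a = αR: T = (I/R²)a = (1/2)M a, so Mg = (1 + 0.5000)Ma.
a = g/(1 + 0.5000) = 9.81/1.500 = 6.540 m/s².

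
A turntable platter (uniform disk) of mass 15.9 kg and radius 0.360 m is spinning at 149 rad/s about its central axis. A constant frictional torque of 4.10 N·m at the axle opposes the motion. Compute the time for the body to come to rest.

I = ½MR² = (1/2)(15.9)(0.360)² = 1.030 kg·m².
The net torque has magnitude 4.10 N·m, opposing ω.
|α| = τ/I = 4.100/1.030 = 3.979 rad/s² (deceleration).
0 = ω₀ − |α|t ⇒ t = ω₀/|α| = 149/3.979 = 37.44 s.

t ≈ 37.4 s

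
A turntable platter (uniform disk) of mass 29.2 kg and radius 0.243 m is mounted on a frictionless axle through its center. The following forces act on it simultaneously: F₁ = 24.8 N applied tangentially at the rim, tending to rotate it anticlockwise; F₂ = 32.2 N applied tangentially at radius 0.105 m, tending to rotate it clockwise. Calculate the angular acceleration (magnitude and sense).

α ≈ 3.07 rad/s², anticlockwise

I = ½MR² = (1/2)(29.2)(0.243)² = 0.8621 kg·m².
Taking anticlockwise as positive: τ₁ = +(24.8)(0.243) = +6.026 N·m; τ₂ = −(32.2)(0.105) = −3.381 N·m.
Net torque τ = 2.645 N·m.
α = τ/I = 2.645/0.8621 = 3.068 rad/s².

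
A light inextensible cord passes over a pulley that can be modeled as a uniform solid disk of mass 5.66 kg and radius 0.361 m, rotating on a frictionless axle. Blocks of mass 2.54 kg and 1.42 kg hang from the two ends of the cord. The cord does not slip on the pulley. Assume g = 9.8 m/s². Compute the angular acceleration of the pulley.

I = ½MR² = (1/2)(5.66)(0.361)² = 0.3688 kg·m².
Heavier block: m₁g − T₁ = m₁a. Lighter block: T₂ − m₂g = m₂a.
Pulley: (T₁ − T₂)R = Iα = I(a/R), so T₁ − T₂ = (I/R²)a = (1/2)M_p a = 2.830·a.
Adding the three: (m₁ − m₂)g = (m₁ + m₂ + 2.830)a, so a = (2.54 − 1.42)(9.8)/(2.54 + 1.42 + 2.830) = 1.616 m/s².
α = a/R = 1.616/0.361 = 4.478 rad/s².

α ≈ 4.48 rad/s²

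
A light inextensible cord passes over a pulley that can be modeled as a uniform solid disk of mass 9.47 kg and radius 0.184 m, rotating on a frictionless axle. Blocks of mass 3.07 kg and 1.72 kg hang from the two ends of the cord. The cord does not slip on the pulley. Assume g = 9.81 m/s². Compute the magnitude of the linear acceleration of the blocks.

I = ½MR² = (1/2)(9.47)(0.184)² = 0.1603 kg·m².
Heavier block: m₁g − T₁ = m₁a. Lighter block: T₂ − m₂g = m₂a.
Pulley: (T₁ − T₂)R = Iα = I(a/R), so T₁ − T₂ = (I/R²)a = (1/2)M_p a = 4.735·a.
Adding the three: (m₁ − m₂)g = (m₁ + m₂ + 4.735)a, so a = (3.07 − 1.72)(9.81)/(3.07 + 1.72 + 4.735) = 1.390 m/s².

a ≈ 1.39 m/s²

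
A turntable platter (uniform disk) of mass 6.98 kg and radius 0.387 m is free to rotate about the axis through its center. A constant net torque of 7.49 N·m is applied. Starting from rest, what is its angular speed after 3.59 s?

ω ≈ 51.4 rad/s

I = ½MR² = (1/2)(6.98)(0.387)² = 0.5227 kg·m².
α = τ/I = 7.49/0.5227 = 14.33 rad/s².
ω = ω₀ + αt = 0 + (14.33)(3.59) = 51.44 rad/s.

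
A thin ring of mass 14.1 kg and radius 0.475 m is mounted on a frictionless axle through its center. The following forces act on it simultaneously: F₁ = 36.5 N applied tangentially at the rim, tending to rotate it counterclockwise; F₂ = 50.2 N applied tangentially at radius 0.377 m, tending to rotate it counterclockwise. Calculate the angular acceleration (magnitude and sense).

α ≈ 11.4 rad/s², counterclockwise

I = MR² = (14.1)(0.475)² = 3.181 kg·m².
Taking counterclockwise as positive: τ₁ = +(36.5)(0.475) = +17.34 N·m; τ₂ = +(50.2)(0.377) = +18.93 N·m.
Net torque τ = 36.26 N·m.
α = τ/I = 36.26/3.181 = 11.40 rad/s².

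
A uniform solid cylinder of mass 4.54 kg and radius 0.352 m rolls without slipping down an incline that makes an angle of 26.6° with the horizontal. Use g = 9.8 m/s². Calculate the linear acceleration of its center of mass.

a ≈ 2.93 m/s²

Translation along the incline: Mg sinθ − f = Ma.
Rotation about the center: fR = Iα with I = ½MR². No-slip gives a = αR, so f = (I/R²)a = (1/2)M a.
Substituting: Mg sinθ = (1 + 0.5000)Ma, so a = g sinθ/(1 + 0.5000) = (9.8) sin 26.6° / 1.500 = 2.925 m/s².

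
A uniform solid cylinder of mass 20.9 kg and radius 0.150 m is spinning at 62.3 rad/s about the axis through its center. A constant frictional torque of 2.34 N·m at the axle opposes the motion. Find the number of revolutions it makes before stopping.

I = ½MR² = (1/2)(20.9)(0.150)² = 0.2351 kg·m².
The net torque has magnitude 2.34 N·m, opposing ω.
|α| = τ/I = 2.340/0.2351 = 9.952 rad/s² (deceleration).
ω² = ω₀² − 2|α|θ with ω = 0 ⇒ θ = ω₀²/(2|α|) = 195.0 rad = 31.03 rev.

≈ 31.0 revolutions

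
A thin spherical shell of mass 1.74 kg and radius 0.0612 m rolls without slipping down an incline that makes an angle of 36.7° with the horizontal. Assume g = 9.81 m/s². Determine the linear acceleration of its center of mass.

a ≈ 3.52 m/s²

Translation along the incline: Mg sinθ − f = Ma.
Rotation about the center: fR = Iα with I = (2/3)MR². No-slip gives a = αR, so f = (I/R²)a = (2/3)M a.
Substituting: Mg sinθ = (1 + 0.6667)Ma, so a = g sinθ/(1 + 0.6667) = (9.81) sin 36.7° / 1.667 = 3.518 m/s².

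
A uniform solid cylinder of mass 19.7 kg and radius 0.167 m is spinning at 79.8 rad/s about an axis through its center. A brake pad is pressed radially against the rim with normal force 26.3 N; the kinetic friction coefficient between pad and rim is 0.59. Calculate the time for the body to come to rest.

t ≈ 8.46 s

I = ½MR² = (1/2)(19.7)(0.167)² = 0.2747 kg·m².
Friction force f = μN = (0.59)(26.3) = 15.52 N at the rim; torque magnitude τ = fR = 2.591 N·m, opposing ω.
|α| = τ/I = 2.591/0.2747 = 9.433 rad/s² (deceleration).
0 = ω₀ − |α|t ⇒ t = ω₀/|α| = 79.8/9.433 = 8.460 s.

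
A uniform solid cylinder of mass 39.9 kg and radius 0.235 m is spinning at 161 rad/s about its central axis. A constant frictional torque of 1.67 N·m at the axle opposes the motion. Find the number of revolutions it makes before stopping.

≈ 1360 revolutions

I = ½MR² = (1/2)(39.9)(0.235)² = 1.102 kg·m².
The net torque has magnitude 1.67 N·m, opposing ω.
|α| = τ/I = 1.670/1.102 = 1.516 rad/s² (deceleration).
ω² = ω₀² − 2|α|θ with ω = 0 ⇒ θ = ω₀²/(2|α|) = 8550 rad = 1361 rev.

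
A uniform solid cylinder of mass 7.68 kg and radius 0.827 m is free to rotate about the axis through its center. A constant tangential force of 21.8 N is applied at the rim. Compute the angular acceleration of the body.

α ≈ 6.86 rad/s²

I = ½MR² = (1/2)(7.68)(0.827)² = 2.626 kg·m².
τ = F R = (21.8)(0.827) = 18.03 N·m.
Newton's second law for rotation, τ = Iα, gives α = τ/I = 18.03/2.626 = 6.865 rad/s².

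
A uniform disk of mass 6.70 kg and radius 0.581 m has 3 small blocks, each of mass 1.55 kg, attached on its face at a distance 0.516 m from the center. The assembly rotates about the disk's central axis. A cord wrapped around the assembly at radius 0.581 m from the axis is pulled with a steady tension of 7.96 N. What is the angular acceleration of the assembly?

α ≈ 1.95 rad/s²

I_disk = ½MR² = ½(6.70)(0.581)² = 1.131 kg·m².
I_blocks = 3·m·r² = 3(1.55)(0.516)² = 1.238 kg·m².
Total I = 2.369 kg·m².
τ = F r = (7.96)(0.581) = 4.625 N·m.
α = τ/I = 4.625/2.369 = 1.952 rad/s².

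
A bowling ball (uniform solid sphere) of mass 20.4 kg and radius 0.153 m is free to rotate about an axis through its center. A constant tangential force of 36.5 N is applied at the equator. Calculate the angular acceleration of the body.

α ≈ 29.2 rad/s²

I = (2/5)MR² = (2/5)(20.4)(0.153)² = 0.1910 kg·m².
τ = F R = (36.5)(0.153) = 5.585 N·m.
From τ = Iα: α = 5.585/0.1910 = 29.24 rad/s².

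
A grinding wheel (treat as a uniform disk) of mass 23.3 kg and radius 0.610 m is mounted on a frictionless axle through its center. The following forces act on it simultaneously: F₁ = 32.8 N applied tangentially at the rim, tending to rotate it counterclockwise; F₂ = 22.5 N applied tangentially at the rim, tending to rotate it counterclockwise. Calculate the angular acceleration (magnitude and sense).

I = ½MR² = (1/2)(23.3)(0.610)² = 4.335 kg·m².
Taking counterclockwise as positive: τ₁ = +(32.8)(0.610) = +20.01 N·m; τ₂ = +(22.5)(0.610) = +13.72 N·m.
Net torque τ = 33.73 N·m.
α = τ/I = 33.73/4.335 = 7.782 rad/s².

α ≈ 7.78 rad/s², counterclockwise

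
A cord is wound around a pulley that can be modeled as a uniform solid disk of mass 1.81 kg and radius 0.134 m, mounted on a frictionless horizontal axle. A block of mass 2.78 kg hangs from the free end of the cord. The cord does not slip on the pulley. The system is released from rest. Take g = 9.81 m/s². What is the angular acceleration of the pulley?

α ≈ 55.2 rad/s²

I = ½MR² = (1/2)(1.81)(0.134)² = 0.01625 kg·m².
Block: mg − T = ma. Pulley: TR = Iα. No-slip: a = αR, so T = (I/R²)a = 0.9050·a.
Then mg = (m + 0.9050)a, so a = (2.78)(9.81)/(2.78 + 0.9050) = 7.401 m/s².
α = a/R = 7.401/0.134 = 55.23 rad/s².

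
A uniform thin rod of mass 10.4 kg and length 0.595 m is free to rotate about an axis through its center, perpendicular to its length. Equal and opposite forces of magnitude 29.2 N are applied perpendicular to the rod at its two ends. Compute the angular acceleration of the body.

I = (1/12)ML² = (1/12)(10.4)(0.595)² = 0.3068 kg·m².
The couple gives τ = F·(L/2) + F·(L/2) = F L = (29.2)(0.595) = 17.37 N·m.
Newton's second law for rotation, τ = Iα, gives α = τ/I = 17.37/0.3068 = 56.63 rad/s².

α ≈ 56.6 rad/s²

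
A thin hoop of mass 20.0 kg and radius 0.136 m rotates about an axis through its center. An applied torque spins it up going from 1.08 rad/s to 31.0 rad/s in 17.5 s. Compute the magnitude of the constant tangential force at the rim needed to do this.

I = MR² = (20.0)(0.136)² = 0.3699 kg·m².
α = Δω/Δt = (31.0 − 1.08)/17.5 = 1.710 rad/s².
The required torque is τ = Iα = (0.3699)(1.710) = 0.6325 N·m.
A tangential force at the rim gives τ = FR, so F = τ/R = 0.6325/0.136 = 4.650 N.

F ≈ 4.65 N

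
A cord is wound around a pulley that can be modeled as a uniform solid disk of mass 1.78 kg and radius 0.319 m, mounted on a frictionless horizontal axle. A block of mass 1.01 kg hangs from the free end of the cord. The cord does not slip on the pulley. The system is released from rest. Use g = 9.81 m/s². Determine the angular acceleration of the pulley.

I = ½MR² = (1/2)(1.78)(0.319)² = 0.09057 kg·m².
Block: mg − T = ma. Pulley: TR = Iα. No-slip: a = αR, so T = (I/R²)a = 0.8900·a.
Then mg = (m + 0.8900)a, so a = (1.01)(9.81)/(1.01 + 0.8900) = 5.215 m/s².
α = a/R = 5.215/0.319 = 16.35 rad/s².

α ≈ 16.3 rad/s²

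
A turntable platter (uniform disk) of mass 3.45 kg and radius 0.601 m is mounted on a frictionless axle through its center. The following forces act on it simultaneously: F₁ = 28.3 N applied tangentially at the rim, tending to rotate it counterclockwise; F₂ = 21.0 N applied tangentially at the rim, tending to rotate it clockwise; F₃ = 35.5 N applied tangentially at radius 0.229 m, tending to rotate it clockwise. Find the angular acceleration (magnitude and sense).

α ≈ 6.01 rad/s², clockwise

I = ½MR² = (1/2)(3.45)(0.601)² = 0.6231 kg·m².
Taking counterclockwise as positive: τ₁ = +(28.3)(0.601) = +17.01 N·m; τ₂ = −(21.0)(0.601) = −12.62 N·m; τ₃ = −(35.5)(0.229) = −8.130 N·m.
Net torque τ = -3.742 N·m.
α = τ/I = -3.742/0.6231 = -6.006 rad/s².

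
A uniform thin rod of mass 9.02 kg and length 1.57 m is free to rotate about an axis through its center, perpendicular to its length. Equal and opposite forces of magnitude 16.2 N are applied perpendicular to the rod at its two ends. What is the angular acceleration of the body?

α ≈ 13.7 rad/s²

I = (1/12)ML² = (1/12)(9.02)(1.57)² = 1.853 kg·m².
The couple gives τ = F·(L/2) + F·(L/2) = F L = (16.2)(1.57) = 25.43 N·m.
From τ = Iα: α = 25.43/1.853 = 13.73 rad/s².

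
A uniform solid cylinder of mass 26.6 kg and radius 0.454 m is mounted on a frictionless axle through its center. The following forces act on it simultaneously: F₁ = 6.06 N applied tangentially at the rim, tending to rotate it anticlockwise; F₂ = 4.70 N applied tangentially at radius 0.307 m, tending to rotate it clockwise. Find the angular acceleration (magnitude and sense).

I = ½MR² = (1/2)(26.6)(0.454)² = 2.741 kg·m².
Taking anticlockwise as positive: τ₁ = +(6.06)(0.454) = +2.751 N·m; τ₂ = −(4.70)(0.307) = −1.443 N·m.
Net torque τ = 1.308 N·m.
α = τ/I = 1.308/2.741 = 0.4773 rad/s².

α ≈ 0.477 rad/s², anticlockwise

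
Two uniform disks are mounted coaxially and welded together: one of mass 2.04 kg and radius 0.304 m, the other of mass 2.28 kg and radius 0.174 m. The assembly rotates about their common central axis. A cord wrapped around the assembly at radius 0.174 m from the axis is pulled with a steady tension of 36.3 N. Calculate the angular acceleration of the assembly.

I = ½M₁R₁² + ½M₂R₂² = ½(2.04)(0.304)² + ½(2.28)(0.174)² = 0.1288 kg·m².
τ = F r = (36.3)(0.174) = 6.316 N·m.
α = τ/I = 6.316/0.1288 = 49.05 rad/s².

α ≈ 49.0 rad/s²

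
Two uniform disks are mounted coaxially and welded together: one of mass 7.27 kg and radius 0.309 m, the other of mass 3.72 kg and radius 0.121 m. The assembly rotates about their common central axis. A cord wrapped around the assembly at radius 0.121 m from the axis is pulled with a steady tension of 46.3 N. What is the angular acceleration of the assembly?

α ≈ 15.0 rad/s²

I = ½M₁R₁² + ½M₂R₂² = ½(7.27)(0.309)² + ½(3.72)(0.121)² = 0.3743 kg·m².
τ = F r = (46.3)(0.121) = 5.602 N·m.
α = τ/I = 5.602/0.3743 = 14.97 rad/s².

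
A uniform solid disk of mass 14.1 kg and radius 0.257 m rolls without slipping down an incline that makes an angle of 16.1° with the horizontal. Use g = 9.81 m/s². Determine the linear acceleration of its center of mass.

a ≈ 1.81 m/s²

Translation along the incline: Mg sinθ − f = Ma.
Rotation about the center: fR = Iα with I = ½MR². No-slip gives a = αR, so f = (I/R²)a = (1/2)M a.
Substituting: Mg sinθ = (1 + 0.5000)Ma, so a = g sinθ/(1 + 0.5000) = (9.81) sin 16.1° / 1.500 = 1.814 m/s².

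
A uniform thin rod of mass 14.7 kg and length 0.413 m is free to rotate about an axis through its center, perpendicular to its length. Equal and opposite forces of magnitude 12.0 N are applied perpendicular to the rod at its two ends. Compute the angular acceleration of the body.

I = (1/12)ML² = (1/12)(14.7)(0.413)² = 0.2089 kg·m².
The couple gives τ = F·(L/2) + F·(L/2) = F L = (12.0)(0.413) = 4.956 N·m.
Newton's second law for rotation, τ = Iα, gives α = τ/I = 4.956/0.2089 = 23.72 rad/s².

α ≈ 23.7 rad/s²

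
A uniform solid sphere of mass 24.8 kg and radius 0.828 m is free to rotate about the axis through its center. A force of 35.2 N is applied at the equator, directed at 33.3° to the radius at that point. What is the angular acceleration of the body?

I = (2/5)MR² = (2/5)(24.8)(0.828)² = 6.801 kg·m².
Only the tangential component produces torque: τ = F R sinθ = (35.2)(0.828) sin 33.3° = 16.00 N·m.
From τ = Iα: α = 16.00/6.801 = 2.353 rad/s².

α ≈ 2.35 rad/s²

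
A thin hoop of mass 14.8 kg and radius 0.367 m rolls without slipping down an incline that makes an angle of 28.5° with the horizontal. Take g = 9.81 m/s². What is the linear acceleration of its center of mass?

a ≈ 2.34 m/s²

Translation along the incline: Mg sinθ − f = Ma.
Rotation about the center: fR = Iα with I = MR². No-slip gives a = αR, so f = (I/R²)a = M a.
Substituting: Mg sinθ = (1 + 1.000)Ma, so a = g sinθ/(1 + 1.000) = (9.81) sin 28.5° / 2.000 = 2.340 m/s².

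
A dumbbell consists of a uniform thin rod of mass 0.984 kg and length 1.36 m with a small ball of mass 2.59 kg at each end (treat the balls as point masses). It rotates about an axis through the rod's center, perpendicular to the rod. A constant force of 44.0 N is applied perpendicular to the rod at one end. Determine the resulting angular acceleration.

I_rod = (1/12)ML² = (1/12)(0.984)(1.36)² = 0.1517 kg·m².
I_balls = 2·m·(L/2)² = 2(2.59)(0.6800)² = 2.395 kg·m².
Total I = 2.547 kg·m².
τ = F·(L/2) = (44.0)(0.680) = 29.92 N·m.
α = τ/I = 29.92/2.547 = 11.75 rad/s².

α ≈ 11.7 rad/s²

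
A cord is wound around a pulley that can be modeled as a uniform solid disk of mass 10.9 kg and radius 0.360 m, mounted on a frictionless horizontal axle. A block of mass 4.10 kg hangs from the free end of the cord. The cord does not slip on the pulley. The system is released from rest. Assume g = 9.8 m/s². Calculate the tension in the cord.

T ≈ 22.9 N

I = ½MR² = (1/2)(10.9)(0.360)² = 0.7063 kg·m².
Block: mg − T = ma. Pulley: TR = Iα. No-slip: a = αR, so T = (I/R²)a = 5.450·a.
Then mg = (m + 5.450)a, so a = (4.10)(9.8)/(4.10 + 5.450) = 4.207 m/s².
T = 5.450·a = 22.93 N.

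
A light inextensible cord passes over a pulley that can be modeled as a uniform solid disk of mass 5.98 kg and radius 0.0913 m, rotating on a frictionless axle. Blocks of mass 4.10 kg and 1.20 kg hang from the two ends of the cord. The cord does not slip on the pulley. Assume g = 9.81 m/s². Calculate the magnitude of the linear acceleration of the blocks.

a ≈ 3.43 m/s²

I = ½MR² = (1/2)(5.98)(0.0913)² = 0.02492 kg·m².
Heavier block: m₁g − T₁ = m₁a. Lighter block: T₂ − m₂g = m₂a.
Pulley: (T₁ − T₂)R = Iα = I(a/R), so T₁ − T₂ = (I/R²)a = (1/2)M_p a = 2.990·a.
Adding the three: (m₁ − m₂)g = (m₁ + m₂ + 2.990)a, so a = (4.10 − 1.20)(9.81)/(4.10 + 1.20 + 2.990) = 3.432 m/s².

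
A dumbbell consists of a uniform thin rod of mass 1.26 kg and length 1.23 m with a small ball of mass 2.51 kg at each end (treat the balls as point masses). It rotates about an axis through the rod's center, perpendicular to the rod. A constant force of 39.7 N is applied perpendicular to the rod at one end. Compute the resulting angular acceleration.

α ≈ 11.9 rad/s²

I_rod = (1/12)ML² = (1/12)(1.26)(1.23)² = 0.1589 kg·m².
I_balls = 2·m·(L/2)² = 2(2.51)(0.6150)² = 1.899 kg·m².
Total I = 2.058 kg·m².
τ = F·(L/2) = (39.7)(0.615) = 24.42 N·m.
α = τ/I = 24.42/2.058 = 11.87 rad/s².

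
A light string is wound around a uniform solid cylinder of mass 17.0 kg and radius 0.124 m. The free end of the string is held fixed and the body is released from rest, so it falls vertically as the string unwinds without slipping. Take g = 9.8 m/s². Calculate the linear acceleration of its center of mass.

a ≈ 6.53 m/s²

Translation: Mg − T = Ma. Rotation about the center: TR = Iα with I = ½MR².
With a = αR: T = (I/R²)a = (1/2)M a, so Mg = (1 + 0.5000)Ma.
a = g/(1 + 0.5000) = 9.8/1.500 = 6.533 m/s².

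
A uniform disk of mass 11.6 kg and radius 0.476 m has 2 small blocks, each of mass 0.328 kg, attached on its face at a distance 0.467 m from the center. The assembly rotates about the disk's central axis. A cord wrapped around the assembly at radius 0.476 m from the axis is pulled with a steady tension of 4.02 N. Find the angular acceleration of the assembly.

α ≈ 1.31 rad/s²

I_disk = ½MR² = ½(11.6)(0.476)² = 1.314 kg·m².
I_blocks = 2·m·r² = 2(0.328)(0.467)² = 0.1431 kg·m².
Total I = 1.457 kg·m².
τ = F r = (4.02)(0.476) = 1.914 N·m.
α = τ/I = 1.914/1.457 = 1.313 rad/s².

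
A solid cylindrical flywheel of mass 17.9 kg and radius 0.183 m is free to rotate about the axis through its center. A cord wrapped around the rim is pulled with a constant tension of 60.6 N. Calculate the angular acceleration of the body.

α ≈ 37.0 rad/s²

I = ½MR² = (1/2)(17.9)(0.183)² = 0.2997 kg·m².
τ = F R = (60.6)(0.183) = 11.09 N·m.
From τ = Iα: α = 11.09/0.2997 = 37.00 rad/s².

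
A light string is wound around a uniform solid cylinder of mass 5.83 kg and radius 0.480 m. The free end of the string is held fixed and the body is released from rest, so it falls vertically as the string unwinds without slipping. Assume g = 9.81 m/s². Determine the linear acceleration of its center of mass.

Translation: Mg − T = Ma. Rotation about the center: TR = Iα with I = ½MR².
With a = αR: T = (I/R²)a = (1/2)M a, so Mg = (1 + 0.5000)Ma.
a = g/(1 + 0.5000) = 9.81/1.500 = 6.540 m/s².

a ≈ 6.54 m/s²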